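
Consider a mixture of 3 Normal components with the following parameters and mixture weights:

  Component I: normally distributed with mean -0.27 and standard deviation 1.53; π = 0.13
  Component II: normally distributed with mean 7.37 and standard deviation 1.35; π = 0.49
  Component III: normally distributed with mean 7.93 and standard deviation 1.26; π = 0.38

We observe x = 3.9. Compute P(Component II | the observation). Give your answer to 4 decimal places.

0.7746

Posterior ∝ prior × likelihood, so P(k | x) ∝ w_k f_k(x); normalise over all components.
Normal densities:
  L_I = 0.00635601
  L_II = 0.0108624
  L_III = 0.00190177
Prior × likelihood for each component:
  w_I·L_I = 0.13 × 0.00635601 = 0.000826281
  w_II·L_II = 0.49 × 0.0108624 = 0.00532259
  w_III·L_III = 0.38 × 0.00190177 = 0.000722671
Evidence: 0.000826281 + 0.00532259 + 0.000722671 = 0.00687154
P(Component II | 3.9) ≈ 0.7746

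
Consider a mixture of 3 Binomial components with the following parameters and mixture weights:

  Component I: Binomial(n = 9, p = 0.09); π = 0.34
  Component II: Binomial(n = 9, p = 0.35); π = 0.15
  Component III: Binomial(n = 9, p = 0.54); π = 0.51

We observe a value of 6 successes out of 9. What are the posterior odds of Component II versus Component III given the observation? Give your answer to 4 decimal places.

0.0615

Posterior odds = (π_i f_i(x)) / (π_j f_j(x)); the normalising sum cancels.
Evaluate each component's likelihood at the observed value:
  L_I = C(9,6)·0.09^6·0.91^3 = 84·5.31441e-07·0.753571 = 3.36402e-05
  L_II = C(9,6)·0.35^6·0.65^3 = 84·0.00183827·0.274625 = 0.042406
  L_III = C(9,6)·0.54^6·0.46^3 = 84·0.0247949·0.097336 = 0.202729
0.0063609 / 0.103392 ≈ 0.0615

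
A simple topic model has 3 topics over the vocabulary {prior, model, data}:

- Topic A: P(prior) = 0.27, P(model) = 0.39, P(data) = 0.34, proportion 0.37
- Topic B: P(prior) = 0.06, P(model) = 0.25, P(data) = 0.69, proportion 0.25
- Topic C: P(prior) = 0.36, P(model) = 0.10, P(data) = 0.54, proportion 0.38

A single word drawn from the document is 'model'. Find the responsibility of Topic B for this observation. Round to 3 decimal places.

Apply Bayes' rule: the posterior for each component is proportional to its prior times its likelihood at x.
Evaluate each component's likelihood at the observed value:
  L_A = P(model | comp) = 0.39
  L_B = P(model | comp) = 0.25
  L_C = P(model | comp) = 0.10
Multiply by the mixture weights:
  π_A·L_A = 0.37 × 0.39 = 0.1443
  π_B·L_B = 0.25 × 0.25 = 0.0625
  π_C·L_C = 0.38 × 0.1 = 0.038
Marginal: 0.1443 + 0.0625 + 0.038 = 0.2448
P(Topic B | data) ≈ 0.255

0.255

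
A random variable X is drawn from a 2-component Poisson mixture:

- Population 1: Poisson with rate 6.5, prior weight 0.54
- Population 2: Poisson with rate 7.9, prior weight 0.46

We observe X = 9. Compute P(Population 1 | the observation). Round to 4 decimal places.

0.4514

Posterior ∝ prior × likelihood, so P(k | x) ∝ P(Z=k) f_k(x); normalise over all components.
Component likelihoods at x = 9:
  f_1 = e^(−6.5)·6.5^9/9! = 0.085811
  f_2 = e^(−7.9)·7.9^9/9! = 0.122449
Prior × likelihood for each component:
  P(Z=1)·f_1 = 0.54 × 0.085811 = 0.0463379
  P(Z=2)·f_2 = 0.46 × 0.122449 = 0.0563264
Normaliser: 0.0463379 + 0.0563264 = 0.102664
So the posterior for Population 1 is 0.0463379 / 0.102664 ≈ 0.4514.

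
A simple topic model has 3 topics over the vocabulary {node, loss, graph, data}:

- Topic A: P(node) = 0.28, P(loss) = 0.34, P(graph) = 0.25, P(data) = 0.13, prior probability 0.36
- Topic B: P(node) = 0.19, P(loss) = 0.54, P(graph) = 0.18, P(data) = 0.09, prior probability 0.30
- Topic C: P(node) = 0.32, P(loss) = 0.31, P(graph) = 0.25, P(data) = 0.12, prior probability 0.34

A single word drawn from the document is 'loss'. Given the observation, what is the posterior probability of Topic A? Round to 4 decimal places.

By Bayes' theorem, P(k | x) = P(Z=k) f_k(x) / Σ_j P(Z=j) f_j(x).
Component likelihoods at x = 'loss':
  p_A = P(loss | comp) = 0.34
  p_B = P(loss | comp) = 0.54
  p_C = P(loss | comp) = 0.31
Unnormalised posteriors:
  P(Z=A)·p_A = 0.36 × 0.34 = 0.1224
  P(Z=B)·p_B = 0.30 × 0.54 = 0.162
  P(Z=C)·p_C = 0.34 × 0.31 = 0.1054
Sum: 0.1224 + 0.162 + 0.1054 = 0.3898
Responsibility of Topic A: 0.1224 / 0.3898 ≈ 0.3140

0.3140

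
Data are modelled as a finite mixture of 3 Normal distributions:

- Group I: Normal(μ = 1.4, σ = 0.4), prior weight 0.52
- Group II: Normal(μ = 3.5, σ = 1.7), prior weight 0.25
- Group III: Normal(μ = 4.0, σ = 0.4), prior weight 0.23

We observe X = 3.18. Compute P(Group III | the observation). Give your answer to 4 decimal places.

By Bayes' theorem, P(k | x) = w_k f_k(x) / Σ_j w_j f_j(x).
Component likelihoods at x = 3.18:
  L_I = (1/(0.4·√(2π)))·exp(−(3.18−1.4)²/(2·0.4²)) = 0.997356·exp(-9.90125) = 4.99795e-05
  L_II = (1/(1.7·√(2π)))·exp(−(3.18−3.5)²/(2·1.7²)) = 0.234672·exp(-0.01772) = 0.230551
  L_III = (1/(0.4·√(2π)))·exp(−(3.18−4.0)²/(2·0.4²)) = 0.997356·exp(-2.10125) = 0.12198
Unnormalised posteriors:
  w_I·L_I = 0.52 × 4.99795e-05 = 2.59893e-05
  w_II·L_II = 0.25 × 0.230551 = 0.0576378
  w_III·L_III = 0.23 × 0.12198 = 0.0280554
Denominator: 2.59893e-05 + 0.0576378 + 0.0280554 = 0.0857192
Responsibility of Group III: 0.0280554 / 0.0857192 ≈ 0.3273

0.3273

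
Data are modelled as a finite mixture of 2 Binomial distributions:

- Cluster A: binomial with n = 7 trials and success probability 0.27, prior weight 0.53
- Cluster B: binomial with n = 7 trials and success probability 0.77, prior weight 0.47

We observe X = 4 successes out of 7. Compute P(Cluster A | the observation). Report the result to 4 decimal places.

Posterior ∝ prior × likelihood, so P(k | x) ∝ π_k f_k(x); normalise over all components.
Component likelihoods at x = 4 successes out of 7:
  p_A = 0.0723589
  p_B = 0.149697
Weight by the priors:
  π_A·p_A = 0.53 × 0.0723589 = 0.0383502
  π_B·p_B = 0.47 × 0.149697 = 0.0703578
Denominator: 0.0383502 + 0.0703578 = 0.108708
P(Cluster A | 4 successes out of 7) = 0.0383502 / 0.108708 ≈ 0.3528

0.3528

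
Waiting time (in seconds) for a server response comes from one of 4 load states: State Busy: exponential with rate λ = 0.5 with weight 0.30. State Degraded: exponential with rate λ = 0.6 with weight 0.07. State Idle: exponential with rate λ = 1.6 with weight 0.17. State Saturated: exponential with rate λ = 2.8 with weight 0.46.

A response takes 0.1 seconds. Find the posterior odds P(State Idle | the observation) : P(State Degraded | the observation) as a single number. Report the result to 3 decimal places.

5.860

Posterior odds = (π_i f_i(x)) / (π_j f_j(x)); the normalising sum cancels.
Component likelihoods at x = 0.1 seconds:
  L_Busy = 0.5·e^(−0.5·0.1) = 0.5·e^(−0.0500) = 0.475615
  L_Degraded = 0.6·e^(−0.6·0.1) = 0.6·e^(−0.0600) = 0.565059
  L_Idle = 1.6·e^(−1.6·0.1) = 1.6·e^(−0.1600) = 1.36343
  L_Saturated = 2.8·e^(−2.8·0.1) = 2.8·e^(−0.2800) = 2.11619
0.231783 / 0.0395541 ≈ 5.860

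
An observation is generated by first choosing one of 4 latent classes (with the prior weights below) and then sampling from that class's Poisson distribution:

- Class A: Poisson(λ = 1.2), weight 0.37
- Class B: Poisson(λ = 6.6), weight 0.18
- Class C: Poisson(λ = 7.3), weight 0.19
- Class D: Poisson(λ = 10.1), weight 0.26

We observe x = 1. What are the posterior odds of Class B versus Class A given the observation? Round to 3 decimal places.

0.012

Posterior odds = (P(Z=i) f_i(x)) / (P(Z=j) f_j(x)); the normalising sum cancels.
Evaluate each component's likelihood at the observed value:
  p_A = 0.361433
  p_B = 0.00897843
  p_C = 0.00493143
  p_D = 0.000414904
Odds = (0.18/0.37) × (0.00897843/0.361433) = 0.486486 × 0.0248412 ≈ 0.012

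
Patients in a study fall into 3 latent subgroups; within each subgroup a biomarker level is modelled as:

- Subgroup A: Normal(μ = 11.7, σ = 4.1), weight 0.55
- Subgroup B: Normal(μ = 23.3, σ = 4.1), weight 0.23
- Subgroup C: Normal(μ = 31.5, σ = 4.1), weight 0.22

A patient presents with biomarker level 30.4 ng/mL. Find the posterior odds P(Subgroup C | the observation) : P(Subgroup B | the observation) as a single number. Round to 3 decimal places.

Since P(k|x) ∝ P(Z=k) f_k(x), the posterior odds are P(Z=i) f_i(x) / (P(Z=j) f_j(x)).
Normal densities:
  L_A = (1/(4.1·√(2π)))·exp(−(30.4−11.7)²/(2·4.1²)) = 0.097303·exp(-10.40125) = 2.95747e-06
  L_B = (1/(4.1·√(2π)))·exp(−(30.4−23.3)²/(2·4.1²)) = 0.097303·exp(-1.49941) = 0.0217242
  L_C = (1/(4.1·√(2π)))·exp(−(30.4−31.5)²/(2·4.1²)) = 0.097303·exp(-0.03599) = 0.0938633
0.0206499 / 0.00499656 ≈ 4.133

4.133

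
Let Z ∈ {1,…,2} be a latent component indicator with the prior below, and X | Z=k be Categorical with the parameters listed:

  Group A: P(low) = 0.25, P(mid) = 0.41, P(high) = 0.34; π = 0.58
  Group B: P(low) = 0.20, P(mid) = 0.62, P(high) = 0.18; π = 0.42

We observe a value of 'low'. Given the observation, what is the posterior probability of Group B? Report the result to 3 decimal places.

P(component k | x) = P(Z=k)·f_k(x) / marginal(x), where marginal(x) = Σ_j P(Z=j)·f_j(x).
Categorical probabilities:
  L_A = P(low | comp) = 0.25
  L_B = P(low | comp) = 0.20
Multiply by the mixture weights:
  P(Z=A)·L_A = 0.58 × 0.25 = 0.145
  P(Z=B)·L_B = 0.42 × 0.2 = 0.084
Marginal: 0.145 + 0.084 = 0.229
P(Group B | x) ≈ 0.367

0.367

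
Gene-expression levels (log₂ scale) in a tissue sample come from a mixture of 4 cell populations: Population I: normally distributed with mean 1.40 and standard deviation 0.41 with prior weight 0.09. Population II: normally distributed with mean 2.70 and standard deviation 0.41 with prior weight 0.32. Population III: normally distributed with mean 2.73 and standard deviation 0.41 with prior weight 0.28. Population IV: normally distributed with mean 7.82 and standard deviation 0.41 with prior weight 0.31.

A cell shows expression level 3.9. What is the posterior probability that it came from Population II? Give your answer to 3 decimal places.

0.481

The responsibility of component k is π_k f_k(x) divided by Σ_j π_j f_j(x).
Evaluate each component's likelihood at the observed value:
  L_I = (1/(0.41·√(2π)))·exp(−(3.9−1.40)²/(2·0.41²)) = 0.973030·exp(-18.59012) = 8.21368e-09
  L_II = (1/(0.41·√(2π)))·exp(−(3.9−2.70)²/(2·0.41²)) = 0.973030·exp(-4.28316) = 0.0134268
  L_III = (1/(0.41·√(2π)))·exp(−(3.9−2.73)²/(2·0.41²)) = 0.973030·exp(-4.07168) = 0.0165889
  L_IV = (1/(0.41·√(2π)))·exp(−(3.9−7.82)²/(2·0.41²)) = 0.973030·exp(-45.70613) = 1.3747e-20
Unnormalised posteriors:
  π_I·L_I = 0.09 × 8.21368e-09 = 7.39231e-10
  π_II·L_II = 0.32 × 0.0134268 = 0.00429656
  π_III·L_III = 0.28 × 0.0165889 = 0.00464488
  π_IV·L_IV = 0.31 × 1.3747e-20 = 4.26156e-21
Marginal: 7.39231e-10 + 0.00429656 + 0.00464488 + 4.26156e-21 = 0.00894145
So the posterior for Population II is 0.00429656 / 0.00894145 ≈ 0.481.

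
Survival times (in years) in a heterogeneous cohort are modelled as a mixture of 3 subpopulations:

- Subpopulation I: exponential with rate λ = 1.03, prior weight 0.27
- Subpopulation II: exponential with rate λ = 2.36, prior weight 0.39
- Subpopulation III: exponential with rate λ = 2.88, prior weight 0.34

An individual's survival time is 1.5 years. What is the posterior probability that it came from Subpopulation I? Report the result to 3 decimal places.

0.599

The responsibility of component k is π_k f_k(x) divided by Σ_j π_j f_j(x).
Evaluate each component's likelihood at the observed value:
  L_I = 1.03·e^(−1.03·1.5) = 1.03·e^(−1.5450) = 0.219711
  L_II = 2.36·e^(−2.36·1.5) = 2.36·e^(−3.5400) = 0.0684715
  L_III = 2.88·e^(−2.88·1.5) = 2.88·e^(−4.3200) = 0.0383037
Multiply by the mixture weights:
  π_I·L_I = 0.27 × 0.219711 = 0.059322
  π_II·L_II = 0.39 × 0.0684715 = 0.0267039
  π_III·L_III = 0.34 × 0.0383037 = 0.0130232
Denominator: 0.059322 + 0.0267039 + 0.0130232 = 0.0990491
Responsibility of Subpopulation I: 0.059322 / 0.0990491 ≈ 0.599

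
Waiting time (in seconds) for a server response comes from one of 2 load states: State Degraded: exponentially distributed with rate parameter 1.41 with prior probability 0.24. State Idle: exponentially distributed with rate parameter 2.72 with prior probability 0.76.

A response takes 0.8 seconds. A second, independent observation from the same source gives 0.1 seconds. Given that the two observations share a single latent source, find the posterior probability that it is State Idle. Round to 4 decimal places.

0.7838

By Bayes' theorem, P(k | x) = w_k f_k(x) / Σ_j w_j f_j(x).
Since both observations come from the same component, the likelihood for component k is f_k(x₁)·f_k(x₂).
  f_Degraded = [1.41·e^(−1.41·0.8) = 1.41·e^(−1.1280) = 0.456389] × [1.22457] = 0.55888
  f_Idle = [2.72·e^(−2.72·0.8) = 2.72·e^(−2.1760) = 0.308705] × [2.07224] = 0.639713
Unnormalised posteriors:
  w_Degraded·f_Degraded = 0.24 × 0.55888 = 0.134131
  w_Idle·f_Idle = 0.76 × 0.639713 = 0.486182
Sum: 0.134131 + 0.486182 = 0.620313
P(State Idle | x) ≈ 0.7838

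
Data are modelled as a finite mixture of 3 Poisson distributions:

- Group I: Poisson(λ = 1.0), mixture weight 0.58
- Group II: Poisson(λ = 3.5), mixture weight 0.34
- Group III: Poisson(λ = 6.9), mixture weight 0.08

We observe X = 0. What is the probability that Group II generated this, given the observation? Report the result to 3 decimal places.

The responsibility of component k is P(Z=k) f_k(x) divided by Σ_j P(Z=j) f_j(x).
Component likelihoods at x = 0:
  p_I = 0.367879
  p_II = 0.0301974
  p_III = 0.00100779
Multiply by the mixture weights:
  P(Z=I)·p_I = 0.58 × 0.367879 = 0.21337
  P(Z=II)·p_II = 0.34 × 0.0301974 = 0.0102671
  P(Z=III)·p_III = 0.08 × 0.00100779 = 8.06228e-05
Sum: 0.21337 + 0.0102671 + 8.06228e-05 = 0.223718
P(Group II | the observation) = 0.0102671 / 0.223718 ≈ 0.046

0.046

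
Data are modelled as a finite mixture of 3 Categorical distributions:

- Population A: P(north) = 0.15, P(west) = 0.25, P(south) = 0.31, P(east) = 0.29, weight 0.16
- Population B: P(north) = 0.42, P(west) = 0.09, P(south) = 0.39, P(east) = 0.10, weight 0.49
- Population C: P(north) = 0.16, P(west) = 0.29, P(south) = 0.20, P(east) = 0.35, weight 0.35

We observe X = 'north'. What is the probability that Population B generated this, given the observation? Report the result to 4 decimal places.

0.7201

P(component k | x) = π_k·f_k(x) / marginal(x), where marginal(x) = Σ_j π_j·f_j(x).
Evaluate each component's likelihood at the observed value:
  p_A = P(north | comp) = 0.15
  p_B = P(north | comp) = 0.42
  p_C = P(north | comp) = 0.16
Multiply by the mixture weights:
  π_A·p_A = 0.16 × 0.15 = 0.024
  π_B·p_B = 0.49 × 0.42 = 0.2058
  π_C·p_C = 0.35 × 0.16 = 0.056
Marginal: 0.024 + 0.2058 + 0.056 = 0.2858
Responsibility of Population B: 0.2058 / 0.2858 ≈ 0.7201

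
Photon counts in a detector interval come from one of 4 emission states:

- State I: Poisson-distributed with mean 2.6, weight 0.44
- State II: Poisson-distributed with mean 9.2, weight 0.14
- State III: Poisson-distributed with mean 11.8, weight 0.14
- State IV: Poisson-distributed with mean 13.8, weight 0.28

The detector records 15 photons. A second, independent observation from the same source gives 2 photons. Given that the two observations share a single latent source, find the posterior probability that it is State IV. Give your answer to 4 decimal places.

P(component k | x) = w_k·f_k(x) / marginal(x), where marginal(x) = Σ_j w_j·f_j(x).
Since both observations come from the same component, the likelihood for component k is f_k(x₁)·f_k(x₂).
  p_I = [e^(−2.6)·2.6^15/15! = 9.52653e-08] × [0.251045] = 2.39159e-08
  p_II = [e^(−9.2)·9.2^15/15! = 0.0221212] × [0.00427599] = 9.45899e-05
  p_III = [e^(−11.8)·11.8^15/15! = 0.0687156] × [0.000522467] = 3.59017e-05
  p_IV = [e^(−13.8)·13.8^15/15! = 0.0973695] × [9.67084e-05] = 9.41645e-06
Prior × likelihood for each component:
  w_I·p_I = 0.44 × 2.39159e-08 = 1.0523e-08
  w_II·p_II = 0.14 × 9.45899e-05 = 1.32426e-05
  w_III·p_III = 0.14 × 3.59017e-05 = 5.02623e-06
  w_IV·p_IV = 0.28 × 9.41645e-06 = 2.63661e-06
Marginal: 1.0523e-08 + 1.32426e-05 + 5.02623e-06 + 2.63661e-06 = 2.0916e-05
So the posterior for State IV is 2.63661e-06 / 2.0916e-05 ≈ 0.1261.

0.1261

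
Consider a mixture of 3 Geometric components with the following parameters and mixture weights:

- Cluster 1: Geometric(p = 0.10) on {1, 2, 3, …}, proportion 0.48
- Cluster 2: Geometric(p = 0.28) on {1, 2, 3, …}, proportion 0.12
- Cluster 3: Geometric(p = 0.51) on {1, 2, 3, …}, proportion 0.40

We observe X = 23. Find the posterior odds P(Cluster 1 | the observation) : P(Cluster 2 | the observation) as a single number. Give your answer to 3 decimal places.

193.608

Only the two components matter; the odds are (π_i f_i(x)) / (π_j f_j(x)).
Geometric probabilities:
  p_1 = 0.10·(1−0.10)^22 = 0.10·0.0984771 = 0.00984771
  p_2 = 0.28·(1−0.28)^22 = 0.28·0.000726633 = 0.000203457
  p_3 = 0.51·(1−0.51)^22 = 0.51·1.52867e-07 = 7.79622e-08
Odds = (0.48/0.12) × (0.00984771/0.000203457) = 4 × 48.4019 ≈ 193.608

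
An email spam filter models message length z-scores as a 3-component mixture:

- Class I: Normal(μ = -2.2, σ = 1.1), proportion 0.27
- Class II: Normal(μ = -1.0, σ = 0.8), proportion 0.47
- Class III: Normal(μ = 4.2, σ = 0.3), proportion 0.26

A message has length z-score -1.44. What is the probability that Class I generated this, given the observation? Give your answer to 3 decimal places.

P(component k | x) = w_k·f_k(x) / marginal(x), where marginal(x) = Σ_j w_j·f_j(x).
Normal densities:
  L_I = (1/(1.1·√(2π)))·exp(−(-1.44−-2.2)²/(2·1.1²)) = 0.362675·exp(-0.23868) = 0.285668
  L_II = (1/(0.8·√(2π)))·exp(−(-1.44−-1.0)²/(2·0.8²)) = 0.498678·exp(-0.15125) = 0.42868
  L_III = (1/(0.3·√(2π)))·exp(−(-1.44−4.2)²/(2·0.3²)) = 1.329808·exp(-176.72000) = 2.37284e-77
Prior × likelihood for each component:
  w_I·L_I = 0.27 × 0.285668 = 0.0771303
  w_II·L_II = 0.47 × 0.42868 = 0.20148
  w_III·L_III = 0.26 × 2.37284e-77 = 6.16938e-78
Evidence: 0.0771303 + 0.20148 + 6.16938e-78 = 0.27861
P(Class I | x) = 0.0771303 / 0.27861 ≈ 0.277

0.277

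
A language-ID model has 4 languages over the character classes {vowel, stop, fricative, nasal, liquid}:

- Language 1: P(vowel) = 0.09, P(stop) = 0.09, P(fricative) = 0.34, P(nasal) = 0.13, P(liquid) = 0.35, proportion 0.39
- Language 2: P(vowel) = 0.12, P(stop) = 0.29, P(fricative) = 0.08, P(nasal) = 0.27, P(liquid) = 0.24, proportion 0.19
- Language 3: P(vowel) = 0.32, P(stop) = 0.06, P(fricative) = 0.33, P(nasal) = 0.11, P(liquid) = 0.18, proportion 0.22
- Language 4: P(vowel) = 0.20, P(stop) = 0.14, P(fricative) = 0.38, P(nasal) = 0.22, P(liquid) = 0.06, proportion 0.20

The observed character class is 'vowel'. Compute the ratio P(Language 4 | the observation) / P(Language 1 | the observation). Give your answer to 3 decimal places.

1.140

Posterior odds = (P(Z=i) f_i(x)) / (P(Z=j) f_j(x)); the normalising sum cancels.
Categorical probabilities:
  f_1 = 0.09
  f_2 = 0.12
  f_3 = 0.32
  f_4 = 0.2
Odds = (0.20/0.39) × (0.2/0.09) = 0.512821 × 2.22222 ≈ 1.140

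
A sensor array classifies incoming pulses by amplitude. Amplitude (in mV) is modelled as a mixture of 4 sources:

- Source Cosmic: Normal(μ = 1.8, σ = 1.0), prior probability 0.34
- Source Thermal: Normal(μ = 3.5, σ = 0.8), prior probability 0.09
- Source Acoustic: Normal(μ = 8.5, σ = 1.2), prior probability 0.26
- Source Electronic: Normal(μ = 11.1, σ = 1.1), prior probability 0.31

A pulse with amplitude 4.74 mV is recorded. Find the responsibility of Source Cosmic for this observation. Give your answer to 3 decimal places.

0.113

By Bayes' theorem, P(k | x) = π_k f_k(x) / Σ_j π_j f_j(x).
Normal densities:
  p_Cosmic = (1/(1.0·√(2π)))·exp(−(4.74−1.8)²/(2·1.0²)) = 0.398942·exp(-4.32180) = 0.00529634
  p_Thermal = (1/(0.8·√(2π)))·exp(−(4.74−3.5)²/(2·0.8²)) = 0.498678·exp(-1.20125) = 0.150011
  p_Acoustic = (1/(1.2·√(2π)))·exp(−(4.74−8.5)²/(2·1.2²)) = 0.332452·exp(-4.90889) = 0.00245372
  p_Electronic = (1/(1.1·√(2π)))·exp(−(4.74−11.1)²/(2·1.1²)) = 0.362675·exp(-16.71471) = 1.99715e-08
Multiply by the mixture weights:
  π_Cosmic·p_Cosmic = 0.34 × 0.00529634 = 0.00180076
  π_Thermal·p_Thermal = 0.09 × 0.150011 = 0.013501
  π_Acoustic·p_Acoustic = 0.26 × 0.00245372 = 0.000637968
  π_Electronic·p_Electronic = 0.31 × 1.99715e-08 = 6.19117e-09
Denominator: 0.00180076 + 0.013501 + 0.000637968 + 6.19117e-09 = 0.0159397
So the posterior for Source Cosmic is 0.00180076 / 0.0159397 ≈ 0.113.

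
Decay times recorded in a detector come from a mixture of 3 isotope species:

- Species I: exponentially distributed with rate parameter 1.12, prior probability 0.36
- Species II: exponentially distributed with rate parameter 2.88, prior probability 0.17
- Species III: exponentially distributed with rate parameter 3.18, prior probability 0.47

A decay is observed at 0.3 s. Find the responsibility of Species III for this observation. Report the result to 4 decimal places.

0.5379

P(component k | x) = P(Z=k)·f_k(x) / marginal(x), where marginal(x) = Σ_j P(Z=j)·f_j(x).
Evaluate each component's likelihood at the observed value:
  f_I = 1.12·e^(−1.12·0.3) = 1.12·e^(−0.3360) = 0.800378
  f_II = 2.88·e^(−2.88·0.3) = 2.88·e^(−0.8640) = 1.21384
  f_III = 3.18·e^(−3.18·0.3) = 3.18·e^(−0.9540) = 1.22493
Multiply by the mixture weights:
  P(Z=I)·f_I = 0.36 × 0.800378 = 0.288136
  P(Z=II)·f_II = 0.17 × 1.21384 = 0.206353
  P(Z=III)·f_III = 0.47 × 1.22493 = 0.575716
Normaliser: 0.288136 + 0.206353 + 0.575716 = 1.0702
Responsibility of Species III: 0.575716 / 1.0702 ≈ 0.5379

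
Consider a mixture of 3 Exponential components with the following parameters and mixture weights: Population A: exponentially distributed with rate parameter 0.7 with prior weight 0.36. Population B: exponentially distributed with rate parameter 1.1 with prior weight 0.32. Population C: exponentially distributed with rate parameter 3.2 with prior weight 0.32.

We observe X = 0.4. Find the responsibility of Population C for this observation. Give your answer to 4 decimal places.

0.4056

By Bayes' theorem, P(k | x) = π_k f_k(x) / Σ_j π_j f_j(x).
Component likelihoods at x = 0.4:
  f_A = 0.529049
  f_B = 0.70844
  f_C = 0.889719
Weight by the priors:
  π_A·f_A = 0.36 × 0.529049 = 0.190458
  π_B·f_B = 0.32 × 0.70844 = 0.226701
  π_C·f_C = 0.32 × 0.889719 = 0.28471
Denominator: 0.190458 + 0.226701 + 0.28471 = 0.701869
Responsibility of Population C: 0.28471 / 0.701869 ≈ 0.4056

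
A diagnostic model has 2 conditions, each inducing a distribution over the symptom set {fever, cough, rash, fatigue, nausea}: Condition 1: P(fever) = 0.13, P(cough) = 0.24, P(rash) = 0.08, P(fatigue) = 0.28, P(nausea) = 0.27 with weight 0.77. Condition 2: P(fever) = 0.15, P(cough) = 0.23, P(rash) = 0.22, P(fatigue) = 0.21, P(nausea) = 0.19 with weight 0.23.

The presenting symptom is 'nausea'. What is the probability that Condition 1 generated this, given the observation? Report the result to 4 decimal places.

P(component k | x) = w_k·f_k(x) / marginal(x), where marginal(x) = Σ_j w_j·f_j(x).
Component likelihoods at x = 'nausea':
  p_1 = P(nausea | comp) = 0.27
  p_2 = P(nausea | comp) = 0.19
Multiply by the mixture weights:
  w_1·p_1 = 0.77 × 0.27 = 0.2079
  w_2·p_2 = 0.23 × 0.19 = 0.0437
Normaliser: 0.2079 + 0.0437 = 0.2516
So the posterior for Condition 1 is 0.2079 / 0.2516 ≈ 0.8263.

0.8263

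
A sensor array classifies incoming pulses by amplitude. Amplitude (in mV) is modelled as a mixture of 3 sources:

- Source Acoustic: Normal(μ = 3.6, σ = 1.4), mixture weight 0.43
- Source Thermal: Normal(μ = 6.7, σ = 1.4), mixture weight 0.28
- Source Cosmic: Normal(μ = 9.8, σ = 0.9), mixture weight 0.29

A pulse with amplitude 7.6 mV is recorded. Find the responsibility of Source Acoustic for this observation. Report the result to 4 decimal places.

Apply Bayes' rule: the posterior for each component is proportional to its prior times its likelihood at x.
Evaluate each component's likelihood at the observed value:
  f_Acoustic = (1/(1.4·√(2π)))·exp(−(7.6−3.6)²/(2·1.4²)) = 0.284959·exp(-4.08163) = 0.00481007
  f_Thermal = (1/(1.4·√(2π)))·exp(−(7.6−6.7)²/(2·1.4²)) = 0.284959·exp(-0.20663) = 0.231762
  f_Cosmic = (1/(0.9·√(2π)))·exp(−(7.6−9.8)²/(2·0.9²)) = 0.443269·exp(-2.98765) = 0.0223432
Unnormalised posteriors:
  π_Acoustic·f_Acoustic = 0.43 × 0.00481007 = 0.00206833
  π_Thermal·f_Thermal = 0.28 × 0.231762 = 0.0648934
  π_Cosmic·f_Cosmic = 0.29 × 0.0223432 = 0.00647953
Denominator: 0.00206833 + 0.0648934 + 0.00647953 = 0.0734413
P(Source Acoustic | x) ≈ 0.0282

0.0282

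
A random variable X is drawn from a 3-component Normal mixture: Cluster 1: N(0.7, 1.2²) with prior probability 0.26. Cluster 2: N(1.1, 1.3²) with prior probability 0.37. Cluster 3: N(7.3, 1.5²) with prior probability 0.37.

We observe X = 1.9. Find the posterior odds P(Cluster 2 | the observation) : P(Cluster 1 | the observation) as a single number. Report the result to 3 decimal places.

1.792

The posterior odds equal the prior odds times the likelihood ratio: (π_i/π_j)·(f_i(x)/f_j(x)).
Normal densities:
  L_1 = (1/(1.2·√(2π)))·exp(−(1.9−0.7)²/(2·1.2²)) = 0.332452·exp(-0.50000) = 0.201642
  L_2 = (1/(1.3·√(2π)))·exp(−(1.9−1.1)²/(2·1.3²)) = 0.306879·exp(-0.18935) = 0.253941
  L_3 = (1/(1.5·√(2π)))·exp(−(1.9−7.3)²/(2·1.5²)) = 0.265962·exp(-6.48000) = 0.000407935
Posterior odds = (π_2·L_2) / (π_1·L_1) = (0.37·0.253941) / (0.26·0.201642) = 0.0939583 / 0.052427 ≈ 1.792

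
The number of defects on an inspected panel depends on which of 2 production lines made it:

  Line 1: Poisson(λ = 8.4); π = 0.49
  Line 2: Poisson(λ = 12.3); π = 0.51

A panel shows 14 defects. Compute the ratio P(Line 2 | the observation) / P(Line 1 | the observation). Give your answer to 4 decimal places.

The posterior odds equal the prior odds times the likelihood ratio: (π_i/π_j)·(f_i(x)/f_j(x)).
Component likelihoods at x = 14 defects:
  f_1 = 0.0224609
  f_2 = 0.0947199
0.0483071 / 0.0110059 ≈ 4.3892

4.3892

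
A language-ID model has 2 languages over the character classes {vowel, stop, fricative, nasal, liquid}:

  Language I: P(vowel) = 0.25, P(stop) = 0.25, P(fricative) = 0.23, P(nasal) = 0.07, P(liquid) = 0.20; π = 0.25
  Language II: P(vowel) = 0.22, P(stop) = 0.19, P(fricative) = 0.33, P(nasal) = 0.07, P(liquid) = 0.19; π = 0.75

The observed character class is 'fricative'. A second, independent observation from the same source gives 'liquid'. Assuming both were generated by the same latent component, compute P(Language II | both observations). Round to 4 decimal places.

Apply Bayes' rule: the posterior for each component is proportional to its prior times its likelihood at x.
Since both observations come from the same component, the likelihood for component k is f_k(x₁)·f_k(x₂).
  f_I = [0.23] × [0.2] = 0.046
  f_II = [0.33] × [0.19] = 0.0627
Weight by the priors:
  π_I·f_I = 0.25 × 0.046 = 0.0115
  π_II·f_II = 0.75 × 0.0627 = 0.047025
Sum: 0.0115 + 0.047025 = 0.058525
Responsibility of Language II: 0.047025 / 0.058525 ≈ 0.8035

0.8035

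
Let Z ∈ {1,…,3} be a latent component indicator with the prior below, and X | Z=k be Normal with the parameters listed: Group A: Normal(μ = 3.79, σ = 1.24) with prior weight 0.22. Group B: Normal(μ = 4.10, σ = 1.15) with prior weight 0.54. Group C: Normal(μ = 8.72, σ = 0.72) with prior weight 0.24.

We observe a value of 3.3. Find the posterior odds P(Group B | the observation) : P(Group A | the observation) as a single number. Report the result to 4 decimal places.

2.2466

The posterior odds equal the prior odds times the likelihood ratio: (w_i/w_j)·(f_i(x)/f_j(x)).
Component likelihoods at x = 3.3:
  L_A = (1/(1.24·√(2π)))·exp(−(3.3−3.79)²/(2·1.24²)) = 0.321728·exp(-0.07808) = 0.297564
  L_B = (1/(1.15·√(2π)))·exp(−(3.3−4.10)²/(2·1.15²)) = 0.346906·exp(-0.24197) = 0.27235
  L_C = (1/(0.72·√(2π)))·exp(−(3.3−8.72)²/(2·0.72²)) = 0.554087·exp(-28.33372) = 2.7441e-13
0.147069 / 0.0654641 ≈ 2.2466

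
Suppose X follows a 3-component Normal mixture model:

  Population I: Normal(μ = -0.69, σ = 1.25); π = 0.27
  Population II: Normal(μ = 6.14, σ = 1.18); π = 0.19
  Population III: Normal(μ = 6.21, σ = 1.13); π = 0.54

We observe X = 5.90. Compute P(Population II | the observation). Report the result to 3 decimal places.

By Bayes' theorem, P(k | x) = w_k f_k(x) / Σ_j w_j f_j(x).
Normal densities:
  f_I = (1/(1.25·√(2π)))·exp(−(5.90−-0.69)²/(2·1.25²)) = 0.319154·exp(-13.89699) = 2.9418e-07
  f_II = (1/(1.18·√(2π)))·exp(−(5.90−6.14)²/(2·1.18²)) = 0.338087·exp(-0.02068) = 0.331166
  f_III = (1/(1.13·√(2π)))·exp(−(5.90−6.21)²/(2·1.13²)) = 0.353046·exp(-0.03763) = 0.340008
Multiply by the mixture weights:
  w_I·f_I = 0.27 × 2.9418e-07 = 7.94286e-08
  w_II·f_II = 0.19 × 0.331166 = 0.0629215
  w_III·f_III = 0.54 × 0.340008 = 0.183604
Sum: 7.94286e-08 + 0.0629215 + 0.183604 = 0.246526
So the posterior for Population II is 0.0629215 / 0.246526 ≈ 0.255.

0.255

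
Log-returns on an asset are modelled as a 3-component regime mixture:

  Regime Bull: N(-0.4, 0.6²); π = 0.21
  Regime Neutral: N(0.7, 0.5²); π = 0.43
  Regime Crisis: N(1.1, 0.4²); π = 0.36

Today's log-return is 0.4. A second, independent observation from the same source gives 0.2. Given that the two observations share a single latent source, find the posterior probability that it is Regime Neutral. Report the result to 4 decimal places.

Posterior ∝ prior × likelihood, so P(k | x) ∝ π_k f_k(x); normalise over all components.
Since both observations come from the same component, the likelihood for component k is f_k(x₁)·f_k(x₂).
  L_Bull = [0.27335] × [0.403285] = 0.110238
  L_Neutral = [0.666449] × [0.483941] = 0.322522
  L_Crisis = [0.215693] × [0.0793491] = 0.0171151
Unnormalised posteriors:
  π_Bull·L_Bull = 0.21 × 0.110238 = 0.02315
  π_Neutral·L_Neutral = 0.43 × 0.322522 = 0.138685
  π_Crisis·L_Crisis = 0.36 × 0.0171151 = 0.00616143
Sum: 0.02315 + 0.138685 + 0.00616143 = 0.167996
P(Regime Neutral | x₁,x₂) = 0.138685 / 0.167996 ≈ 0.8255

0.8255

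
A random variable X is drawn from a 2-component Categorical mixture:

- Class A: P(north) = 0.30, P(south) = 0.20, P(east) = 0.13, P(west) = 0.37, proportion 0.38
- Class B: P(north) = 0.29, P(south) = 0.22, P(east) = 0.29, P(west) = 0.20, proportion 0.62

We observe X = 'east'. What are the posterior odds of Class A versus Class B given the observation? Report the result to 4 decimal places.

0.2747

Posterior odds = (π_i f_i(x)) / (π_j f_j(x)); the normalising sum cancels.
Categorical probabilities:
  f_A = 0.13
  f_B = 0.29
Posterior odds = (π_A·f_A) / (π_B·f_B) = (0.38·0.13) / (0.62·0.29) = 0.0494 / 0.1798 ≈ 0.2747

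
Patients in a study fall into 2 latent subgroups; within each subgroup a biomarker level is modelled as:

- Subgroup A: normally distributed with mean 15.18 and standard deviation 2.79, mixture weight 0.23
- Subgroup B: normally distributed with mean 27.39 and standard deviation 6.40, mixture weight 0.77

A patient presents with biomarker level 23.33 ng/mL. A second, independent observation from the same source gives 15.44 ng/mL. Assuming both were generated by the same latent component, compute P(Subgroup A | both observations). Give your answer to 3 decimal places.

0.133

By Bayes' theorem, P(k | x) = P(Z=k) f_k(x) / Σ_j P(Z=j) f_j(x).
Since both observations come from the same component, the likelihood for component k is f_k(x₁)·f_k(x₂).
  f_A = [0.00200617] × [0.142371] = 0.000285619
  f_B = [0.0509733] × [0.0109061] = 0.000555922
Prior × likelihood for each component:
  P(Z=A)·f_A = 0.23 × 0.000285619 = 6.56923e-05
  P(Z=B)·f_B = 0.77 × 0.000555922 = 0.00042806
Marginal: 6.56923e-05 + 0.00042806 = 0.000493752
Responsibility of Subgroup A: 6.56923e-05 / 0.000493752 ≈ 0.133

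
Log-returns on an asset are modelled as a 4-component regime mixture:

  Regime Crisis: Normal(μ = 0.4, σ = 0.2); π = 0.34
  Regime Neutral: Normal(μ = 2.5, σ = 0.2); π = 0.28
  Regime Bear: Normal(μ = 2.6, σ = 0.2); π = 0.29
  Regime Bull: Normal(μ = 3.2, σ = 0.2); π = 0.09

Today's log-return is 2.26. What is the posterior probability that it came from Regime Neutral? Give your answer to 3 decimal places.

0.666

Posterior ∝ prior × likelihood, so P(k | x) ∝ P(Z=k) f_k(x); normalise over all components.
Normal densities:
  p_Crisis = 3.30229e-19
  p_Neutral = 0.97093
  p_Bear = 0.470245
  p_Bull = 3.18491e-05
Unnormalised posteriors:
  P(Z=Crisis)·p_Crisis = 0.34 × 3.30229e-19 = 1.12278e-19
  P(Z=Neutral)·p_Neutral = 0.28 × 0.97093 = 0.27186
  P(Z=Bear)·p_Bear = 0.29 × 0.470245 = 0.136371
  P(Z=Bull)·p_Bull = 0.09 × 3.18491e-05 = 2.86642e-06
Marginal: 1.12278e-19 + 0.27186 + 0.136371 + 2.86642e-06 = 0.408235
So the posterior for Regime Neutral is 0.27186 / 0.408235 ≈ 0.666.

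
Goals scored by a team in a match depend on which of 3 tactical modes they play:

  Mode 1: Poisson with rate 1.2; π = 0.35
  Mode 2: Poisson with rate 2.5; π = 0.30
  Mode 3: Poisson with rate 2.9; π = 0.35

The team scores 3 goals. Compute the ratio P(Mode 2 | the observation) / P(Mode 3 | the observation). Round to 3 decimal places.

0.819

Since P(k|x) ∝ π_k f_k(x), the posterior odds are π_i f_i(x) / (π_j f_j(x)).
Component likelihoods at x = 3 goals:
  f_1 = 0.0867439
  f_2 = 0.213763
  f_3 = 0.22366
Odds = (0.30/0.35) × (0.213763/0.22366) = 0.857143 × 0.955749 ≈ 0.819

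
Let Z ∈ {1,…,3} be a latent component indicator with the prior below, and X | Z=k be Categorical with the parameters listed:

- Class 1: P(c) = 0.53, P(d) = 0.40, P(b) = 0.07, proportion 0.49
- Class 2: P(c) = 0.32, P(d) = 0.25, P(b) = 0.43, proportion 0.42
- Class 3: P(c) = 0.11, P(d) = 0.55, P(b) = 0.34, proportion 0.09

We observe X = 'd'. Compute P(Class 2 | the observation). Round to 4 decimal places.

Posterior ∝ prior × likelihood, so P(k | x) ∝ π_k f_k(x); normalise over all components.
Component likelihoods at x = 'd':
  p_1 = P(d | comp) = 0.40
  p_2 = P(d | comp) = 0.25
  p_3 = P(d | comp) = 0.55
Multiply by the mixture weights:
  π_1·p_1 = 0.49 × 0.4 = 0.196
  π_2·p_2 = 0.42 × 0.25 = 0.105
  π_3·p_3 = 0.09 × 0.55 = 0.0495
Normaliser: 0.196 + 0.105 + 0.0495 = 0.3505
P(Class 2 | x) ≈ 0.2996

0.2996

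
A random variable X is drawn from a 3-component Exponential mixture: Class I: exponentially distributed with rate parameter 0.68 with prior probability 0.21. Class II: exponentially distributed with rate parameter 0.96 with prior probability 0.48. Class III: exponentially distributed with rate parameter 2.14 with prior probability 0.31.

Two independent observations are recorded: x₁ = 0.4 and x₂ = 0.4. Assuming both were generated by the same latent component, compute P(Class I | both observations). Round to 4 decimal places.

0.1088

The responsibility of component k is π_k f_k(x) divided by Σ_j π_j f_j(x).
Since both observations come from the same component, the likelihood for component k is f_k(x₁)·f_k(x₂).
  f_I = [0.68·e^(−0.68·0.4) = 0.68·e^(−0.2720) = 0.518061] × [0.518061] = 0.268387
  f_II = [0.96·e^(−0.96·0.4) = 0.96·e^(−0.3840) = 0.653886] × [0.653886] = 0.427567
  f_III = [2.14·e^(−2.14·0.4) = 2.14·e^(−0.8560) = 0.909196] × [0.909196] = 0.826638
Weight by the priors:
  π_I·f_I = 0.21 × 0.268387 = 0.0563613
  π_II·f_II = 0.48 × 0.427567 = 0.205232
  π_III·f_III = 0.31 × 0.826638 = 0.256258
Normaliser: 0.0563613 + 0.205232 + 0.256258 = 0.517851
So the posterior for Class I is 0.0563613 / 0.517851 ≈ 0.1088.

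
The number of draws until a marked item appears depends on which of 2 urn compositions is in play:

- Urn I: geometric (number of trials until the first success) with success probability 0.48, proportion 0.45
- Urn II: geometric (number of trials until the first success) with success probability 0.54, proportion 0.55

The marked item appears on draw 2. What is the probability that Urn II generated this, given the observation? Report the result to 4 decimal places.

Posterior ∝ prior × likelihood, so P(k | x) ∝ π_k f_k(x); normalise over all components.
Evaluate each component's likelihood at the observed value:
  L_I = 0.48·(1−0.48)^1 = 0.48·0.52 = 0.2496
  L_II = 0.54·(1−0.54)^1 = 0.54·0.46 = 0.2484
Prior × likelihood for each component:
  π_I·L_I = 0.45 × 0.2496 = 0.11232
  π_II·L_II = 0.55 × 0.2484 = 0.13662
Denominator: 0.11232 + 0.13662 = 0.24894
Responsibility of Urn II: 0.13662 / 0.24894 ≈ 0.5488

0.5488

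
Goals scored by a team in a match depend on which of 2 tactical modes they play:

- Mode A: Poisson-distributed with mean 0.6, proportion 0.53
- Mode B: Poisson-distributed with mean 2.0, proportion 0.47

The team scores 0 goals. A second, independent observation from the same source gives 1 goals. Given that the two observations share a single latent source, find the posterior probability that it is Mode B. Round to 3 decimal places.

0.152

Apply Bayes' rule: the posterior for each component is proportional to its prior times its likelihood at x.
Since both observations come from the same component, the likelihood for component k is f_k(x₁)·f_k(x₂).
  p_A = [0.548812] × [0.329287] = 0.180717
  p_B = [0.135335] × [0.270671] = 0.0366313
Multiply by the mixture weights:
  w_A·p_A = 0.53 × 0.180717 = 0.0957798
  w_B·p_B = 0.47 × 0.0366313 = 0.0172167
Sum: 0.0957798 + 0.0172167 = 0.112996
P(Mode B | x₁,x₂) = 0.0172167 / 0.112996 ≈ 0.152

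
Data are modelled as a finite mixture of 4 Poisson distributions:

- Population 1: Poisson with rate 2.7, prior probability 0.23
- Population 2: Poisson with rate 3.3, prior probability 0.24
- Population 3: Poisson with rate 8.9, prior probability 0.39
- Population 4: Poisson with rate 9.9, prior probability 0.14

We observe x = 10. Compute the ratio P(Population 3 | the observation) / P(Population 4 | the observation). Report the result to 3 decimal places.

Since P(k|x) ∝ w_k f_k(x), the posterior odds are w_i f_i(x) / (w_j f_j(x)).
Component likelihoods at x = 10:
  p_1 = e^(−2.7)·2.7^10/10! = 0.000381311
  p_2 = e^(−3.3)·3.3^10/10! = 0.0015567
  p_3 = e^(−8.9)·8.9^10/10! = 0.117197
  p_4 = e^(−9.9)·9.9^10/10! = 0.125047
0.0457068 / 0.0175066 ≈ 2.611

2.611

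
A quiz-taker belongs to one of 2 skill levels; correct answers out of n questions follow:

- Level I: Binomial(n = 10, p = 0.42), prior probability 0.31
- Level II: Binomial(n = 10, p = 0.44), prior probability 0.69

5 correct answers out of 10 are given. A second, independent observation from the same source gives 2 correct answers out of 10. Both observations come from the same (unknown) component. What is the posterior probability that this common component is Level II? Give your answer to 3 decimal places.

Apply Bayes' rule: the posterior for each component is proportional to its prior times its likelihood at x.
Since both observations come from the same component, the likelihood for component k is f_k(x₁)·f_k(x₂).
  f_I = [C(10,5)·0.42^5·0.58^5 = 252·0.0130691·0.0656357 = 0.216166] × [0.101656] = 0.0219747
  f_II = [C(10,5)·0.44^5·0.56^5 = 252·0.0164916·0.0550732 = 0.228878] × [0.0842601] = 0.0192853
Unnormalised posteriors:
  w_I·f_I = 0.31 × 0.0219747 = 0.00681214
  w_II·f_II = 0.69 × 0.0192853 = 0.0133068
Normaliser: 0.00681214 + 0.0133068 = 0.020119
P(Level II | x) ≈ 0.661

0.661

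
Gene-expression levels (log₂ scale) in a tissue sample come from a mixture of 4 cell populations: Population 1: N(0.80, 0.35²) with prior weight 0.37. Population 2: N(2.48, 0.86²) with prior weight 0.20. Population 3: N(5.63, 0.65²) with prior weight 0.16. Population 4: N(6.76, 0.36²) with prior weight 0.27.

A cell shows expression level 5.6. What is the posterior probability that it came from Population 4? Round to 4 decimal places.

Apply Bayes' rule: the posterior for each component is proportional to its prior times its likelihood at x.
Normal densities:
  L_1 = 1.64223e-41
  L_2 = 0.000643254
  L_3 = 0.613104
  L_4 = 0.00616637
Weight by the priors:
  π_1·L_1 = 0.37 × 1.64223e-41 = 6.07626e-42
  π_2·L_2 = 0.20 × 0.000643254 = 0.000128651
  π_3·L_3 = 0.16 × 0.613104 = 0.0980966
  π_4·L_4 = 0.27 × 0.00616637 = 0.00166492
Denominator: 6.07626e-42 + 0.000128651 + 0.0980966 + 0.00166492 = 0.0998902
So the posterior for Population 4 is 0.00166492 / 0.0998902 ≈ 0.0167.

0.0167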